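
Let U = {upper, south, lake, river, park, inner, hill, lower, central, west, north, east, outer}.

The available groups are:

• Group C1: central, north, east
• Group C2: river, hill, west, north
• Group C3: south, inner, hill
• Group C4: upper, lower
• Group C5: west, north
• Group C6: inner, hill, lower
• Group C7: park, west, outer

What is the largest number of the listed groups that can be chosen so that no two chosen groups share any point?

C1, C3, C4, C7 are pairwise disjoint (C1={central,north,east}; C3={south,inner,hill}; C4={upper,lower}; C7={park,west,outer}).
Every remaining group overlaps one of these, and no 5 of the listed groups are pairwise disjoint, so 4 is the maximum.

4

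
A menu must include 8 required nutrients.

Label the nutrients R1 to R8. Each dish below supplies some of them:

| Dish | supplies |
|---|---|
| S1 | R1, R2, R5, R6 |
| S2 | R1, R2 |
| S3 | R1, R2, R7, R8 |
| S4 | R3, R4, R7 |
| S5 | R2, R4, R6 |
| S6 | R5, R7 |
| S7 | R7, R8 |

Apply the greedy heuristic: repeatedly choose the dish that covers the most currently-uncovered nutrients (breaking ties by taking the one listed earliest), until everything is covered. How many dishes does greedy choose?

3

Greedy: pick S1 (covers 4 new) → pick S4 (covers 3 new) → pick S3 (covers 1 new). Total picks: 3.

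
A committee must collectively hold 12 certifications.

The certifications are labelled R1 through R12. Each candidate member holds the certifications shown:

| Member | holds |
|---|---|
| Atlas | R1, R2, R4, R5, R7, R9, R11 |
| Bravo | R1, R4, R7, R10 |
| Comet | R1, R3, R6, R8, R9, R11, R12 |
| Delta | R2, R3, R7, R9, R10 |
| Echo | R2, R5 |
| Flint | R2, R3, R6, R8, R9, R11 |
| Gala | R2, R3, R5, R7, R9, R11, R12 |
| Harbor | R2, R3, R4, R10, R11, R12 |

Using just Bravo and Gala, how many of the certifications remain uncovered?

2

Union of Bravo, Gala = {R1, R2, R3, R4, R5, R7, R9, R10, R11, R12}.
Not covered: R6, R8 — 2 certifications.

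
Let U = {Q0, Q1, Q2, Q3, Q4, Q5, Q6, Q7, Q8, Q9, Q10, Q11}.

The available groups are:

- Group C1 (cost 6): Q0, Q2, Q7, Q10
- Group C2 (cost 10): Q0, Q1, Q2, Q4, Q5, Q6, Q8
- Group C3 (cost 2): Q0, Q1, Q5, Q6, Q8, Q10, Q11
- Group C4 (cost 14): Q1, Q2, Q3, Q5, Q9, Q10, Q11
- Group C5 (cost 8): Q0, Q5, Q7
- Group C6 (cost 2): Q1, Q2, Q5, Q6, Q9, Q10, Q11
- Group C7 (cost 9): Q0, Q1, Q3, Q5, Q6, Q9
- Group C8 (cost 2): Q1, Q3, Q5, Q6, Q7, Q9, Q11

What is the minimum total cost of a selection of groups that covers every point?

14

C2, C3, C8 together cover every point (C2 ∪ C3 ∪ C8 = {Q0, Q1, Q2, Q3, Q4, Q5, Q6, Q7, Q8, Q9, Q10, Q11}); total cost 10 + 2 + 2 = 14.
The greedy pick C3, C8, C6, C2 costs 16; no covering selection beats 14.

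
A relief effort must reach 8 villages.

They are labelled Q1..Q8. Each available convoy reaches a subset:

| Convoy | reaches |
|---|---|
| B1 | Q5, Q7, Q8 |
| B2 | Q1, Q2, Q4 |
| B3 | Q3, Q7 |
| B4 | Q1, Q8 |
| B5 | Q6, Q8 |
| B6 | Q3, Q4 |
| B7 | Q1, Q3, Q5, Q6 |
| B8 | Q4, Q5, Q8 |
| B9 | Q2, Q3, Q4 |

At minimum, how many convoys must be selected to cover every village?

3

Take {B1, B2, B7}. Their union is {Q1, Q2, Q3, Q4, Q5, Q6, Q7, Q8}, which is all 8 villages.
No 2 of the 9 convoys cover everything (all 36 combinations miss at least one village), so 3 is optimal.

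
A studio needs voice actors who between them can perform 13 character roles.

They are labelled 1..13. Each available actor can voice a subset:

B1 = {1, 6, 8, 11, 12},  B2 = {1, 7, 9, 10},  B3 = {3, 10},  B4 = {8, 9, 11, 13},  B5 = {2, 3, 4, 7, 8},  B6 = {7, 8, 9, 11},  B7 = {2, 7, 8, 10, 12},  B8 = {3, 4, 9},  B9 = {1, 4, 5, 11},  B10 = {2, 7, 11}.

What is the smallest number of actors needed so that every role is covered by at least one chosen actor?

5

Take {B1, B3, B4, B9, B10}. Their union is {1, 2, 3, 4, 5, 6, 7, 8, 9, 10, 11, 12, 13}, which is all 13 roles.
No 4 of the 10 actors cover everything (all 210 combinations miss at least one role), so 5 is optimal.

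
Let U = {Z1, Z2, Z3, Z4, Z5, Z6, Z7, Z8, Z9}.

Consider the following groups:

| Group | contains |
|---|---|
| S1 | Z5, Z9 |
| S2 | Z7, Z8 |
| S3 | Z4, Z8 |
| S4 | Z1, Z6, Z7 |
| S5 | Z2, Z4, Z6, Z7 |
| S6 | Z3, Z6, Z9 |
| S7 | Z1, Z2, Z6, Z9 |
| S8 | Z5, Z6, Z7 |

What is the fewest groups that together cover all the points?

S3, S6, S7, and S8 cover everything between them: the union {Z1, Z2, Z3, Z4, Z5, Z6, Z7, Z8, Z9} is all of U.
No 3 of the 8 groups cover everything (all 56 combinations miss at least one point), so 4 is optimal.

4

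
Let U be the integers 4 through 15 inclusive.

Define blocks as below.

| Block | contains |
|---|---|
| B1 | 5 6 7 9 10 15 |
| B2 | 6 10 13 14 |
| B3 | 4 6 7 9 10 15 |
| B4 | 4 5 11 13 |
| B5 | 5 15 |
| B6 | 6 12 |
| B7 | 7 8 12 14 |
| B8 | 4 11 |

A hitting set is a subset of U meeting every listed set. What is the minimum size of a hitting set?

The 4 points {5, 6, 7, 11} hit every block.
No choice of 3 points meets every block, so 4 is the minimum.

4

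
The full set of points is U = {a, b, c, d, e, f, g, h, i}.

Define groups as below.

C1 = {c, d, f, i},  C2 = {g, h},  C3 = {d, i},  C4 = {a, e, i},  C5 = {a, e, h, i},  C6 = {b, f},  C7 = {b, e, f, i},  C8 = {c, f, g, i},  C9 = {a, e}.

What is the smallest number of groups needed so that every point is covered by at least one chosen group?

4

C1, C2, C5, and C7 cover everything between them: the union {a, b, c, d, e, f, g, h, i} is all of U.
No 3 of the 9 groups cover everything (all 84 combinations miss at least one point), so 4 is optimal.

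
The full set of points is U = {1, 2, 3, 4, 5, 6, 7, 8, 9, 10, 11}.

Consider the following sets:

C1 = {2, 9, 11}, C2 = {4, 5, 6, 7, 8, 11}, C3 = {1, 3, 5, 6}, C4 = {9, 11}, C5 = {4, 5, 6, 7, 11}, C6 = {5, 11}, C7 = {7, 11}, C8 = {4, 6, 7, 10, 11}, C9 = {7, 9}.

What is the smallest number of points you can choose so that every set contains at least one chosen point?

Take H = {1, 9, 11}. Each listed set contains at least one of these, so H is a hitting set of size 3.
No choice of 2 points meets every set, so 3 is the minimum.

3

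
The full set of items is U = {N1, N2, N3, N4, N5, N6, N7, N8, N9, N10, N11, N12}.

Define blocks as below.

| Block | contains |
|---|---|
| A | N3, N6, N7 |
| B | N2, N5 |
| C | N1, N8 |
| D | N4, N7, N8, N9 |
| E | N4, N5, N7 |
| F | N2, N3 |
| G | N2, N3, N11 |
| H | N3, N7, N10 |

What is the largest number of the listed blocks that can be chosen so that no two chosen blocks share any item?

3

C, E, F are pairwise disjoint (C={N1,N8}; E={N4,N5,N7}; F={N2,N3}).
Every remaining block overlaps one of these, and no 4 of the listed blocks are pairwise disjoint, so 3 is the maximum.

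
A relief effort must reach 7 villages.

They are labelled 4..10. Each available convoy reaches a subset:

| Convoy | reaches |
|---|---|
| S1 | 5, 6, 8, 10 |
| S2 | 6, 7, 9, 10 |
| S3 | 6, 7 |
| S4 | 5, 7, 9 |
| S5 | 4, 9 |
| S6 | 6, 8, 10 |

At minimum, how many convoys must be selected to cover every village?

Take {S1, S3, S5}. Their union is {4, 5, 6, 7, 8, 9, 10}, which is all 7 villages.
Only S5 contains 4, so S5 is forced; the remaining 5 villages need at least 2 more convoys (each remaining convoy adds at most 4) — so at least 3 convoys are needed, and 3 is optimal.

3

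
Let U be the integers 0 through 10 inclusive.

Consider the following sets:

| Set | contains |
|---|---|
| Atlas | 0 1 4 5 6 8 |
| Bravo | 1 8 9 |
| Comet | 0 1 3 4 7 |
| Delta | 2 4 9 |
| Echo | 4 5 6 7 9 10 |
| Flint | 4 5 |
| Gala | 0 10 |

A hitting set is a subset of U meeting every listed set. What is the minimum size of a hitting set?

3

Take H = {1, 4, 10}. Each listed set contains at least one of these, so H is a hitting set of size 3.
The sets Bravo, Flint, Gala are pairwise disjoint, so any hitting set needs a separate element for each — at least 3. Hence 3 is optimal.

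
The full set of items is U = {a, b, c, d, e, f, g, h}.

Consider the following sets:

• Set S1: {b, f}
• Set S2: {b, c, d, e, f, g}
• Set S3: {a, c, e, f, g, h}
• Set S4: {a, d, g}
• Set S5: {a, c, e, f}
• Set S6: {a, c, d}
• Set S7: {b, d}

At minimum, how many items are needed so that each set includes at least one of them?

2

The 2 items {a, b} hit every set.
The sets S5, S7 are pairwise disjoint, so any hitting set needs a separate item for each — at least 2. Hence 2 is optimal.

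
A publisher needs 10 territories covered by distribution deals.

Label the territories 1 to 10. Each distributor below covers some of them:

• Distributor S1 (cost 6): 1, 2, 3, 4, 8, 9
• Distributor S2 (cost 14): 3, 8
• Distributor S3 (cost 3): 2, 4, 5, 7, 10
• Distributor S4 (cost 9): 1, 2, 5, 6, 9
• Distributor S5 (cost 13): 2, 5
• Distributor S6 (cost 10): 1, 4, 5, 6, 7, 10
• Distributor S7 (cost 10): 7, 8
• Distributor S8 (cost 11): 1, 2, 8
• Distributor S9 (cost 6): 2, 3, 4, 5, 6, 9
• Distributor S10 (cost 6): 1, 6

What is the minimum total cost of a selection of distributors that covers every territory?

S1, S3, S10 together cover every territory (S1 ∪ S3 ∪ S10 = {1, 2, 3, 4, 5, 6, 7, 8, 9, 10}); total cost 6 + 3 + 6 = 15.
No covering selection has total cost below 15.

15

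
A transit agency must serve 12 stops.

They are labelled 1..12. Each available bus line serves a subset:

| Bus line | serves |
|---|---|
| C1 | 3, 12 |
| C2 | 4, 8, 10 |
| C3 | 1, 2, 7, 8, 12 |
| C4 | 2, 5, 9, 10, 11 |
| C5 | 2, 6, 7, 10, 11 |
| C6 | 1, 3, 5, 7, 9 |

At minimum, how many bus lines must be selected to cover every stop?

C1 and C2 and C5 and C6 together: C1 ∪ C2 ∪ C5 ∪ C6 = {1, 2, 3, 4, 5, 6, 7, 8, 9, 10, 11, 12} — every stop is covered.
No 3 of the 6 bus lines cover everything (all 20 combinations miss at least one stop), so 4 is optimal.

4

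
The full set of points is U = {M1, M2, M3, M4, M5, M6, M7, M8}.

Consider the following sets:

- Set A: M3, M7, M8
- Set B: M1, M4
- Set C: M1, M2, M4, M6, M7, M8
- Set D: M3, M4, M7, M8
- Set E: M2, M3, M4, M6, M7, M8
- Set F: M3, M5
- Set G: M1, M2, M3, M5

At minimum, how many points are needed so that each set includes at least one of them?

2

H = {M1, M3} meets every set (each contains at least one member of H), and |H| = 2.
The sets C, F are pairwise disjoint, so any hitting set needs a separate point for each — at least 2. Hence 2 is optimal.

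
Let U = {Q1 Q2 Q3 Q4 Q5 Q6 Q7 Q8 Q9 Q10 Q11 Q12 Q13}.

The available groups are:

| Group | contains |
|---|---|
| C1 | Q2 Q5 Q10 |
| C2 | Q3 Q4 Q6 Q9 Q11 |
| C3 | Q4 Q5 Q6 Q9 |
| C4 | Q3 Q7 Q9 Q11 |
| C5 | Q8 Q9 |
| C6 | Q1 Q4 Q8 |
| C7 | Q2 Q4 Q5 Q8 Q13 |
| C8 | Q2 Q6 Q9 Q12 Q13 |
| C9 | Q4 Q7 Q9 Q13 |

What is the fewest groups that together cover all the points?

Take {C1, C4, C6, C8}. Their union is {Q1, Q2, Q3, Q4, Q5, Q6, Q7, Q8, Q9, Q10, Q11, Q12, Q13}, which is all 13 points.
Only C8 contains Q12, so C8 is forced; the remaining 8 points need at least 3 more groups (each remaining group adds at most 3) — so at least 4 groups are needed, and 4 is optimal.

4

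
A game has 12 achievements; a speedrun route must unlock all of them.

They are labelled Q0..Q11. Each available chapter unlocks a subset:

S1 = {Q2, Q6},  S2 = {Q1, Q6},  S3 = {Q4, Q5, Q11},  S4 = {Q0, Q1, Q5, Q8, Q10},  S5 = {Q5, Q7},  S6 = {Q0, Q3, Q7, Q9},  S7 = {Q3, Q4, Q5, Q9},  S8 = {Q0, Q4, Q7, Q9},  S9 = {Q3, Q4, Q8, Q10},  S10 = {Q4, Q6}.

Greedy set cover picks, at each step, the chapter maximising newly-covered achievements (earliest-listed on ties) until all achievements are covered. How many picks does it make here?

Greedy: pick S4 (covers 5 new) → pick S6 (covers 3 new) → pick S1 (covers 2 new) → pick S3 (covers 2 new). Total picks: 4.

4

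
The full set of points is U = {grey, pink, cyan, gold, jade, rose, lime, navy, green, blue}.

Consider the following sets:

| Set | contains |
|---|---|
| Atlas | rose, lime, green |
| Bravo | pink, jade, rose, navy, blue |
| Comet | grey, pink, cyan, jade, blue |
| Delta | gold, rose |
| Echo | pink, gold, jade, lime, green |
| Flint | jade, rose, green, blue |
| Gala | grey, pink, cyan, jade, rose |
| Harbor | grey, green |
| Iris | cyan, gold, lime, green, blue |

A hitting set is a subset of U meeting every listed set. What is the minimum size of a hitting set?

3

The 3 points {grey, rose, lime} hit every set.
No choice of 2 points meets every set, so 3 is the minimum.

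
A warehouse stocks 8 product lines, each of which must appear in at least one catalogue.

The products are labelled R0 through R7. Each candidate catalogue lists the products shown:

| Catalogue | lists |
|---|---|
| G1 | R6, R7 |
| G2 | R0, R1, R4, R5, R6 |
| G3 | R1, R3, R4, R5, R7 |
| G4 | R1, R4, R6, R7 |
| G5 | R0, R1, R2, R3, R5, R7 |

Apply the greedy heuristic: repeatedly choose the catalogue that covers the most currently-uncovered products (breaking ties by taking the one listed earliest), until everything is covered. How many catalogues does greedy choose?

Greedy: pick G5 (covers 6 new) → pick G2 (covers 2 new). Total picks: 2.

2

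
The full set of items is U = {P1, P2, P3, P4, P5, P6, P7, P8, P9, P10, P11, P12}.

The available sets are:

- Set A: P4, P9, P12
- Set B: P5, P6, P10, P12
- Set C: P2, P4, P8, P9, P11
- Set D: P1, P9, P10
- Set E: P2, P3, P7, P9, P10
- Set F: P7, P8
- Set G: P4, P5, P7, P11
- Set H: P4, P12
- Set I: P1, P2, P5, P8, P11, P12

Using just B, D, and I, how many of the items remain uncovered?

3

Union of B, D, I = {P1, P2, P5, P6, P8, P9, P10, P11, P12}.
Not covered: P3, P4, P7 — 3 items.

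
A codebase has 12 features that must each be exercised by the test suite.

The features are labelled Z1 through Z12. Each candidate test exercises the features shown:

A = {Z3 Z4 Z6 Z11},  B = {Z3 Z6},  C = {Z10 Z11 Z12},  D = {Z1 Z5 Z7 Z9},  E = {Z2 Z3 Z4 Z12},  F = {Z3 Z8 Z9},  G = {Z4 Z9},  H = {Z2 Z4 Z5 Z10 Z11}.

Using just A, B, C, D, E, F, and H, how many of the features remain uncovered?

0

Union of A, B, C, D, E, F, H = {Z1, Z2, Z3, Z4, Z5, Z6, Z7, Z8, Z9, Z10, Z11, Z12} — that's every feature, so 0 are uncovered.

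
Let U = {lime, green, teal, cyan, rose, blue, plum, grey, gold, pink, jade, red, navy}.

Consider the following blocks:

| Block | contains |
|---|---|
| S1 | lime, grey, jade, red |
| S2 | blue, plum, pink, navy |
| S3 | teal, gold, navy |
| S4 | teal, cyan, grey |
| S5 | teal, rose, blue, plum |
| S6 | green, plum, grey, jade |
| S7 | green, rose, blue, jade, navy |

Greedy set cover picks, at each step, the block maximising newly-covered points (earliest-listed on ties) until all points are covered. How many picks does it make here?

5

Greedy: pick S7 (covers 5 new) → pick S1 (covers 3 new) → pick S2 (covers 2 new) → pick S3 (covers 2 new) → pick S4 (covers 1 new). Total picks: 5.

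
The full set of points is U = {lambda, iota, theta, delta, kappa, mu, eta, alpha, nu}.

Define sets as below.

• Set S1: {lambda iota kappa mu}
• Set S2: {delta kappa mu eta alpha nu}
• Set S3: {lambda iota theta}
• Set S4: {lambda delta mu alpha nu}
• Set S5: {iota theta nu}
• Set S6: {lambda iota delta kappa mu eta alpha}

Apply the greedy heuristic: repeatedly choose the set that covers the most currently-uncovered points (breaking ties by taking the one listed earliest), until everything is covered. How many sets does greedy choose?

2

Greedy: pick S6 (covers 7 new) → pick S5 (covers 2 new). Total picks: 2.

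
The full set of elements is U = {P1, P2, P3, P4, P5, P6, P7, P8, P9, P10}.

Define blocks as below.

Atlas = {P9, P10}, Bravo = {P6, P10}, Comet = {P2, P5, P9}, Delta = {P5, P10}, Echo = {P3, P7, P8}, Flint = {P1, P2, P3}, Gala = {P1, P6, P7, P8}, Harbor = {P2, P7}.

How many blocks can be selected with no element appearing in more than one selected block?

3

Bravo, Comet, Echo are pairwise disjoint (Bravo={P6,P10}; Comet={P2,P5,P9}; Echo={P3,P7,P8}).
Every remaining block overlaps one of these, and no 4 of the listed blocks are pairwise disjoint, so 3 is the maximum.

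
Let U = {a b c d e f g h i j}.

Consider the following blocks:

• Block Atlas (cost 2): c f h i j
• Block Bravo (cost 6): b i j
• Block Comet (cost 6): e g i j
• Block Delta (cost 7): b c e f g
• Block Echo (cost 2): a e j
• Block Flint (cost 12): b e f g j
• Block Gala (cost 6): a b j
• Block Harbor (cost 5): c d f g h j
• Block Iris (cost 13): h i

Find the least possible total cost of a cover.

13

Bravo, Echo, Harbor together cover every point (Bravo ∪ Echo ∪ Harbor = {a, b, c, d, e, f, g, h, i, j}); total cost 6 + 2 + 5 = 13.
The greedy pick Atlas, Echo, Harbor, Bravo costs 15; no covering selection beats 13.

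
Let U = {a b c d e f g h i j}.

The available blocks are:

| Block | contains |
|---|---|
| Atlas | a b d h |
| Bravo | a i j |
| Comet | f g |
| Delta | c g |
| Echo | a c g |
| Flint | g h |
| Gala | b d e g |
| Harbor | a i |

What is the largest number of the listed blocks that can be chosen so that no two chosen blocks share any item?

2

Atlas, Delta are pairwise disjoint (Atlas={a,b,d,h}; Delta={c,g}).
Every remaining block overlaps one of these, and no 3 of the listed blocks are pairwise disjoint, so 2 is the maximum.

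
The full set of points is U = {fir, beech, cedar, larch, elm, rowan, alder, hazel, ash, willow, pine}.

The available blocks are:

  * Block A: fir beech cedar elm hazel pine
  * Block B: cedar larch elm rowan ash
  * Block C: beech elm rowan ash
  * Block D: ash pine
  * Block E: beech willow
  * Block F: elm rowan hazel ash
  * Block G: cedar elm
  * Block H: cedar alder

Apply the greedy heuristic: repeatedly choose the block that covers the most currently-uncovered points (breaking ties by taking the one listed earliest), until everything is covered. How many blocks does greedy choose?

4

Greedy: pick A (covers 6 new) → pick B (covers 3 new) → pick E (covers 1 new) → pick H (covers 1 new). Total picks: 4.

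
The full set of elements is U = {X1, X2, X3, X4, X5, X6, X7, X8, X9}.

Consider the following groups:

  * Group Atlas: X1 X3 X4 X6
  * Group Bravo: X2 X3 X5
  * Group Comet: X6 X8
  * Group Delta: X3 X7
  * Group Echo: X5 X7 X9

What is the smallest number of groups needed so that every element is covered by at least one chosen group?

4

Take {Atlas, Bravo, Comet, Echo}. Their union is {X1, X2, X3, X4, X5, X6, X7, X8, X9}, which is all 9 elements.
Only Comet contains X8, so Comet is forced; the remaining 7 elements need at least 3 more groups (each remaining group adds at most 3) — so at least 4 groups are needed, and 4 is optimal.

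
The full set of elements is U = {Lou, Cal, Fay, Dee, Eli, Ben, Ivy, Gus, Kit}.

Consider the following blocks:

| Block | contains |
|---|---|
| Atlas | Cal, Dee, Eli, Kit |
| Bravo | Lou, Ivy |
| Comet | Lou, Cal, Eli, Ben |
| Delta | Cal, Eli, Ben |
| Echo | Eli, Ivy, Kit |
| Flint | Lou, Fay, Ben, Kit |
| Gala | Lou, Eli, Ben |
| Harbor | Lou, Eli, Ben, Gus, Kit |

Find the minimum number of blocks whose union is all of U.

4

Atlas and Echo and Flint and Harbor together: Atlas ∪ Echo ∪ Flint ∪ Harbor = {Lou, Cal, Fay, Dee, Eli, Ben, Ivy, Gus, Kit} — every element is covered.
No 3 of the 8 blocks cover everything (all 56 combinations miss at least one element), so 4 is optimal.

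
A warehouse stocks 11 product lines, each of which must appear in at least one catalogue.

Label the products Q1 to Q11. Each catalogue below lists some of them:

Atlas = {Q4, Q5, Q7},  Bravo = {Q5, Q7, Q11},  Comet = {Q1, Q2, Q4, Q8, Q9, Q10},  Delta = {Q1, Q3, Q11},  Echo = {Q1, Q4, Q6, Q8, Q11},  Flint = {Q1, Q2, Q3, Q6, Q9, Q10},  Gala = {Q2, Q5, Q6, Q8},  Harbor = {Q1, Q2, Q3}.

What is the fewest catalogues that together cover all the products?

Bravo and Comet and Flint together: Bravo ∪ Comet ∪ Flint = {Q1, Q2, Q3, Q4, Q5, Q6, Q7, Q8, Q9, Q10, Q11} — every product is covered.
No 2 of the 8 catalogues cover everything (all 28 combinations miss at least one product), so 3 is optimal.

3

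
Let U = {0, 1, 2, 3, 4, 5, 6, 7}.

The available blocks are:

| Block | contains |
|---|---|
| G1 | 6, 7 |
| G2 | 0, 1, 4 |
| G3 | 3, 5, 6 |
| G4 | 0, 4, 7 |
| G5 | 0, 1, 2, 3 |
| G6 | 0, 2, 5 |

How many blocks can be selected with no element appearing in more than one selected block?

G2, G3 are pairwise disjoint (G2={0,1,4}; G3={3,5,6}).
Every remaining block overlaps one of these, and no 3 of the listed blocks are pairwise disjoint, so 2 is the maximum.

2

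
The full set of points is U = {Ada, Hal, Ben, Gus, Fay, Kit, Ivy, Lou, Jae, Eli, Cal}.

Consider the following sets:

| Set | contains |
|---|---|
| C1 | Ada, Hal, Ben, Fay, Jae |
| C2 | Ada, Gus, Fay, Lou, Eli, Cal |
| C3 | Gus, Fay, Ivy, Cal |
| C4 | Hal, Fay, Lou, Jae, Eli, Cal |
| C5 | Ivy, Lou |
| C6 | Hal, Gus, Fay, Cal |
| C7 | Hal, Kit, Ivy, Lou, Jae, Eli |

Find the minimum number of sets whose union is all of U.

3

C1, C3, and C7 cover everything between them: the union {Ada, Hal, Ben, Gus, Fay, Kit, Ivy, Lou, Jae, Eli, Cal} is all of U.
Only C1 contains Ben, so C1 is forced; the remaining 6 points need at least 2 more sets (each remaining set adds at most 4) — so at least 3 sets are needed, and 3 is optimal.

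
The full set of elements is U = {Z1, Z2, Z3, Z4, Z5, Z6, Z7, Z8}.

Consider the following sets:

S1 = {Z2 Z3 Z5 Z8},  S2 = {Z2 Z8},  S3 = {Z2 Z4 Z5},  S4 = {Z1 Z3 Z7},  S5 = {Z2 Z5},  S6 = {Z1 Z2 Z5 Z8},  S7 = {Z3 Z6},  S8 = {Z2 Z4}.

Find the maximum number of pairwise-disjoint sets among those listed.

2

S7, S8 are pairwise disjoint (S7={Z3,Z6}; S8={Z2,Z4}).
Every remaining set overlaps one of these, and no 3 of the listed sets are pairwise disjoint, so 2 is the maximum.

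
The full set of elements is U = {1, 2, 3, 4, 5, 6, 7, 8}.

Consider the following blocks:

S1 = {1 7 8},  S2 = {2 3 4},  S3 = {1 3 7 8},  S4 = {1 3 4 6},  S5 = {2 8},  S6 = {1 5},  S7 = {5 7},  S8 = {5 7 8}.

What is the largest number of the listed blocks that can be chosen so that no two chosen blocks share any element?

S4, S5, S7 are pairwise disjoint (S4={1,3,4,6}; S5={2,8}; S7={5,7}).
Every remaining block overlaps one of these, and no 4 of the listed blocks are pairwise disjoint, so 3 is the maximum.

3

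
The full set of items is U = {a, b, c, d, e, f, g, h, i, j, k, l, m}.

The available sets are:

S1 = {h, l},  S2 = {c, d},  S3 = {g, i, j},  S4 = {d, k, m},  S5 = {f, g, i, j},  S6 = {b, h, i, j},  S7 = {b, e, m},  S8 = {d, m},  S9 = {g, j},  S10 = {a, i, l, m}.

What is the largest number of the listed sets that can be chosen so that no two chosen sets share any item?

S1, S2, S5, S7 are pairwise disjoint (S1={h,l}; S2={c,d}; S5={f,g,i,j}; S7={b,e,m}).
Every remaining set overlaps one of these, and no 5 of the listed sets are pairwise disjoint, so 4 is the maximum.

4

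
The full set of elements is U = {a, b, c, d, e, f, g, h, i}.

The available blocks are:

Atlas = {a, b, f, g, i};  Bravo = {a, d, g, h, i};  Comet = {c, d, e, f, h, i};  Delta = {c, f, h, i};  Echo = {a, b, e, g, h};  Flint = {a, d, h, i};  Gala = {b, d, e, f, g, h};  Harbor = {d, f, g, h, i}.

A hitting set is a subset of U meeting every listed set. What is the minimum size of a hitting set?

2

Take T = {g, i}. Each listed block contains at least one of these, so T is a hitting set of size 2.
No single element lies in every block, so at least 2 are needed and 2 is optimal.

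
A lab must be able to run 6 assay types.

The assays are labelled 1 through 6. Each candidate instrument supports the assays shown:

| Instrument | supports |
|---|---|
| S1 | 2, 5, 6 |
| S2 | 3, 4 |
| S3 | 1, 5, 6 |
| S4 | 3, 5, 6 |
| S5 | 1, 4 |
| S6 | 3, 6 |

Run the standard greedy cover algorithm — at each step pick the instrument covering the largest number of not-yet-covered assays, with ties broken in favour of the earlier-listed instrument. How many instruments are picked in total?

3

Greedy: pick S1 (covers 3 new) → pick S2 (covers 2 new) → pick S3 (covers 1 new). Total picks: 3.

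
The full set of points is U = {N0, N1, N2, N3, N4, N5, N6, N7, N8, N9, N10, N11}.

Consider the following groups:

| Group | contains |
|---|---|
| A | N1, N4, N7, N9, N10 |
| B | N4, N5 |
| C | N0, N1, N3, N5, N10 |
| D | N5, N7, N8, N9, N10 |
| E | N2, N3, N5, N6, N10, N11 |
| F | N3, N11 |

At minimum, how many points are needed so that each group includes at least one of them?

3

Take H = {N3, N4, N10}. Each listed group contains at least one of these, so H is a hitting set of size 3.
No choice of 2 points meets every group, so 3 is the minimum.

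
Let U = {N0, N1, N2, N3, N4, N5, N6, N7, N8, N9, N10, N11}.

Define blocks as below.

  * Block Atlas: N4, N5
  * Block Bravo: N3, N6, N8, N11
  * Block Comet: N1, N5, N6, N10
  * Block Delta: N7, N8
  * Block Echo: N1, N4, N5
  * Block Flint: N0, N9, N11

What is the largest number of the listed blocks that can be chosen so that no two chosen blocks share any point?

Comet, Delta, Flint are pairwise disjoint (Comet={N1,N5,N6,N10}; Delta={N7,N8}; Flint={N0,N9,N11}).
Every remaining block overlaps one of these, and no 4 of the listed blocks are pairwise disjoint, so 3 is the maximum.

3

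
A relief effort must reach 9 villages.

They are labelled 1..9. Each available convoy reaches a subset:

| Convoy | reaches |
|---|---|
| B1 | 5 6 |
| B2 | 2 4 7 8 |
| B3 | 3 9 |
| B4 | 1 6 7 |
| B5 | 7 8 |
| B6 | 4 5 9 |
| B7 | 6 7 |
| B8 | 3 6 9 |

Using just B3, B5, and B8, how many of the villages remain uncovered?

Union of B3, B5, B8 = {3, 6, 7, 8, 9}.
Not covered: 1, 2, 4, 5 — 4 villages.

4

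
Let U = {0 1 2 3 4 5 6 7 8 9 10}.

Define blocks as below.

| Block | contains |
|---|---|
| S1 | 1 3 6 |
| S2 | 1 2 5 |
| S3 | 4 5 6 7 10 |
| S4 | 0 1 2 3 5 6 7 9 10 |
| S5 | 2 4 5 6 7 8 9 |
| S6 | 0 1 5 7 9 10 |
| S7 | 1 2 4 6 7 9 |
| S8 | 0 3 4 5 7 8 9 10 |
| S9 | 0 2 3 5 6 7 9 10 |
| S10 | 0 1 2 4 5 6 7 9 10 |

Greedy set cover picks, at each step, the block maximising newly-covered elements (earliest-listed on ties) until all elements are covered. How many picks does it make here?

2

Greedy: pick S4 (covers 9 new) → pick S5 (covers 2 new). Total picks: 2.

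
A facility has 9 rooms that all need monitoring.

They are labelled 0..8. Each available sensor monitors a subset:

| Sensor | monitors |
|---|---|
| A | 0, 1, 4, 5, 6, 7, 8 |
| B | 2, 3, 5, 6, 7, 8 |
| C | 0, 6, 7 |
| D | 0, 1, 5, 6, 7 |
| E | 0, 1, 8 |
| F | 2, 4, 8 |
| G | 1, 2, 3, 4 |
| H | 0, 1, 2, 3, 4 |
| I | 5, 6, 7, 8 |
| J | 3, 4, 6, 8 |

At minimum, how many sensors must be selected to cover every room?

Take {H, I}. Their union is {0, 1, 2, 3, 4, 5, 6, 7, 8}, which is all 9 rooms.
No single sensor has all 9 rooms (the largest, A, has 7), so 2 is optimal.

2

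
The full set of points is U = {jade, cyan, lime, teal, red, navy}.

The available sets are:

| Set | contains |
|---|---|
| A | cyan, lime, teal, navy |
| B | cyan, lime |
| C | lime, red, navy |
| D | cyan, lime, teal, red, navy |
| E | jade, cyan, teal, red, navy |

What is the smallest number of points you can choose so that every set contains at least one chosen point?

H = {cyan, red} meets every set (each contains at least one member of H), and |H| = 2.
No single point lies in every set, so at least 2 are needed and 2 is optimal.

2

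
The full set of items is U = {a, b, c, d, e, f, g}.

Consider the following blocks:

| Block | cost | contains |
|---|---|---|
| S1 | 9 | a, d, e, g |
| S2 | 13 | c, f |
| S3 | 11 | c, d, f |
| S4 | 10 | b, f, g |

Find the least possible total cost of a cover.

S1, S3, S4 together cover every item (S1 ∪ S3 ∪ S4 = {a, b, c, d, e, f, g}); total cost 9 + 11 + 10 = 30.
No covering selection has total cost below 30.

30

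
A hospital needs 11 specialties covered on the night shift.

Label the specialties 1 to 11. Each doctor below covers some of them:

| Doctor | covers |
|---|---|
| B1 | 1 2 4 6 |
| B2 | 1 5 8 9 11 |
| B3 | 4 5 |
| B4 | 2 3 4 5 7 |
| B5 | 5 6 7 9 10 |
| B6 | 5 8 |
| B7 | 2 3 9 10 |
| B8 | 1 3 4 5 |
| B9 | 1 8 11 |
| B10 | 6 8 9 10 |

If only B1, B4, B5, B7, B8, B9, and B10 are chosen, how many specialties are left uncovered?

0

Union of B1, B4, B5, B7, B8, B9, B10 = {1, 2, 3, 4, 5, 6, 7, 8, 9, 10, 11} — that's every specialty, so 0 are uncovered.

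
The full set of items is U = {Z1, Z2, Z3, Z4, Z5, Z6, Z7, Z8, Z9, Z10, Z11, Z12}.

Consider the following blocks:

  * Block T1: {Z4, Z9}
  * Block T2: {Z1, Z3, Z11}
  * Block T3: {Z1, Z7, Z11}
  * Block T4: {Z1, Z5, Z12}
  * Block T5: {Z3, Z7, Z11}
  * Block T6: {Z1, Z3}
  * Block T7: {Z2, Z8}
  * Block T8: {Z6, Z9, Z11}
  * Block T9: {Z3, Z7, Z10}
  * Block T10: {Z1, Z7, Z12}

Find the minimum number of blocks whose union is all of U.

5

T1 and T4 and T7 and T8 and T9 together: T1 ∪ T4 ∪ T7 ∪ T8 ∪ T9 = {Z1, Z2, Z3, Z4, Z5, Z6, Z7, Z8, Z9, Z10, Z11, Z12} — every item is covered.
Only T7 contains Z2, so T7 is forced; the remaining 10 items need at least 4 more blocks (each remaining block adds at most 3) — so at least 5 blocks are needed, and 5 is optimal.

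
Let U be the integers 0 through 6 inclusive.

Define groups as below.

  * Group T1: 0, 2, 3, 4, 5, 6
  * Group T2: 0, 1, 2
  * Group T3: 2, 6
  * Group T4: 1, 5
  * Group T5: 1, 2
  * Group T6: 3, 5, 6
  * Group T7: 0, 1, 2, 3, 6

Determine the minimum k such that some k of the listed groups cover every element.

2

T1 and T7 together: T1 ∪ T7 = {0, 1, 2, 3, 4, 5, 6} — every element is covered.
No single group has all 7 elements (the largest, T1, has 6), so 2 is optimal.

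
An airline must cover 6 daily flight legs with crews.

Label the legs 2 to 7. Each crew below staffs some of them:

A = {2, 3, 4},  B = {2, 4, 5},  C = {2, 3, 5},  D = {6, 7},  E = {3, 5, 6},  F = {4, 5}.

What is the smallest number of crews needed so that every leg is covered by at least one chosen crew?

3

Take {C, D, F}. Their union is {2, 3, 4, 5, 6, 7}, which is all 6 legs.
Only D contains 7, so D is forced; the remaining 4 legs need at least 2 more crews (each remaining crew adds at most 3) — so at least 3 crews are needed, and 3 is optimal.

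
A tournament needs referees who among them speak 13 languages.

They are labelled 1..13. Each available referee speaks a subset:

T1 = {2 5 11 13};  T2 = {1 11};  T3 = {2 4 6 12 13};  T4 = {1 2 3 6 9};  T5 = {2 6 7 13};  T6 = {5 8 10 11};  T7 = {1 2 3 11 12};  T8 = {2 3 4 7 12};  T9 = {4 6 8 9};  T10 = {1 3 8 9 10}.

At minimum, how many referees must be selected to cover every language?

4

T1 and T3 and T5 and T10 together: T1 ∪ T3 ∪ T5 ∪ T10 = {1, 2, 3, 4, 5, 6, 7, 8, 9, 10, 11, 12, 13} — every language is covered.
No 3 of the 10 referees cover everything (all 120 combinations miss at least one language), so 4 is optimal.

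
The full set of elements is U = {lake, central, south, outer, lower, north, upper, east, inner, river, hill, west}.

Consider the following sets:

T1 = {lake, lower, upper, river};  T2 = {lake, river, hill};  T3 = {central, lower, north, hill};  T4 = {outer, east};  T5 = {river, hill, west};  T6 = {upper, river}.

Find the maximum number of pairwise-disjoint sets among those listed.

T3, T4, T6 are pairwise disjoint (T3={central,lower,north,hill}; T4={outer,east}; T6={upper,river}).
Every remaining set overlaps one of these, and no 4 of the listed sets are pairwise disjoint, so 3 is the maximum.

3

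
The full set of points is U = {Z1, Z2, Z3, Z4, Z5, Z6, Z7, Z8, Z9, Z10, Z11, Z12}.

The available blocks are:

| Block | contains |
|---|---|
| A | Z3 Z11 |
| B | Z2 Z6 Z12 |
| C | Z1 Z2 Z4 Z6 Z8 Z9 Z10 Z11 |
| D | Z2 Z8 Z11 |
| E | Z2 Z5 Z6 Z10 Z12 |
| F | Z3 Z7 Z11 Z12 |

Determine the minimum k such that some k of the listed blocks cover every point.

C and E and F together: C ∪ E ∪ F = {Z1, Z2, Z3, Z4, Z5, Z6, Z7, Z8, Z9, Z10, Z11, Z12} — every point is covered.
Only C contains Z1, so C is forced; the remaining 4 points need at least 2 more blocks (each remaining block adds at most 3) — so at least 3 blocks are needed, and 3 is optimal.

3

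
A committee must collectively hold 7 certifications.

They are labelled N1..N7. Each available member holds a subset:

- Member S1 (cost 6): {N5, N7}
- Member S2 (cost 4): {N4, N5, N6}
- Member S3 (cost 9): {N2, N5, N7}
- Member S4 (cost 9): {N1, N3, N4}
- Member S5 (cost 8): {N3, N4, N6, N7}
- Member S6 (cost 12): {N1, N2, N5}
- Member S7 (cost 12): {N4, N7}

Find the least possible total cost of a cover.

S5, S6 together cover every certification (S5 ∪ S6 = {N1, N2, N3, N4, N5, N6, N7}); total cost 8 + 12 = 20.
The greedy pick S2, S5, S6 costs 24; no covering selection beats 20.

20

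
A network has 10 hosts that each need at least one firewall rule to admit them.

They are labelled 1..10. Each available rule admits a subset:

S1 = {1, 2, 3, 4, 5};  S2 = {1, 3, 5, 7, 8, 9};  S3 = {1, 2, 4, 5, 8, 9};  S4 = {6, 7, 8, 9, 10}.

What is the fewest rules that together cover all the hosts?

S1 and S4 together: S1 ∪ S4 = {1, 2, 3, 4, 5, 6, 7, 8, 9, 10} — every host is covered.
No single rule has all 10 hosts (the largest, S2, has 6), so 2 is optimal.

2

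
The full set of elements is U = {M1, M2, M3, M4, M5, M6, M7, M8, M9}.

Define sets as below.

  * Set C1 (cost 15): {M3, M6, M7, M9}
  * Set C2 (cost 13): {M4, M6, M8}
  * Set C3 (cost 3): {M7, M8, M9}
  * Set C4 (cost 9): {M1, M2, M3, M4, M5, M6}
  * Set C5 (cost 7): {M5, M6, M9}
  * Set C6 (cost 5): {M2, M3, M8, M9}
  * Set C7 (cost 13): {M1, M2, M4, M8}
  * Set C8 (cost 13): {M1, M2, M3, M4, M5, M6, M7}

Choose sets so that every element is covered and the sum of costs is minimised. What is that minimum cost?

12

C3, C4 together cover every element (C3 ∪ C4 = {M1, M2, M3, M4, M5, M6, M7, M8, M9}); total cost 3 + 9 = 12.
No covering selection has total cost below 12.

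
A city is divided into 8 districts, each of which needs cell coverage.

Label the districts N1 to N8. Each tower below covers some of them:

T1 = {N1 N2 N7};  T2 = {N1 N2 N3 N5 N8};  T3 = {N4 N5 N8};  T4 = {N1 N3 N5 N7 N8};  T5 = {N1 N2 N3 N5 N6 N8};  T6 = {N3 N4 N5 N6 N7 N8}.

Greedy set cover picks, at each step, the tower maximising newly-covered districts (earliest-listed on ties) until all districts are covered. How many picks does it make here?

Greedy: pick T5 (covers 6 new) → pick T6 (covers 2 new). Total picks: 2.

2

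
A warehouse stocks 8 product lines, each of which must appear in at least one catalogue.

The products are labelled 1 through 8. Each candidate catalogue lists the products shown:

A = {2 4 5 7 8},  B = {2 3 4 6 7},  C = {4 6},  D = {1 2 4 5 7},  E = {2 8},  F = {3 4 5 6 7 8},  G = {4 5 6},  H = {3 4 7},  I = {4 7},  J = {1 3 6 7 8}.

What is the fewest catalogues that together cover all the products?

2

Take {D, J}. Their union is {1, 2, 3, 4, 5, 6, 7, 8}, which is all 8 products.
No single catalogue has all 8 products (the largest, F, has 6), so 2 is optimal.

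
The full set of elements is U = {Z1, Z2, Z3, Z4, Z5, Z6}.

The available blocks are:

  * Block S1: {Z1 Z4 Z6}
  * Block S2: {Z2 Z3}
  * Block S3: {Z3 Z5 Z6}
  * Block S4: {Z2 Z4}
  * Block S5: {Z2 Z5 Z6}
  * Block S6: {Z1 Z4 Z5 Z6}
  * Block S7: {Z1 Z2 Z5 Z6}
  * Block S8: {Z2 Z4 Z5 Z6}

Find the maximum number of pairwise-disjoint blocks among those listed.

2

S1, S2 are pairwise disjoint (S1={Z1,Z4,Z6}; S2={Z2,Z3}).
Every remaining block overlaps one of these, and no 3 of the listed blocks are pairwise disjoint, so 2 is the maximum.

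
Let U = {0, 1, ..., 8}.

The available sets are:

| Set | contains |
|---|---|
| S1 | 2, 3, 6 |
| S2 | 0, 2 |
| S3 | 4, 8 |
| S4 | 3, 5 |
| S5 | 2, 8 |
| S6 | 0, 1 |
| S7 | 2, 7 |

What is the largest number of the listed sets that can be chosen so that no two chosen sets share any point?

4

S3, S4, S6, S7 are pairwise disjoint (S3={4,8}; S4={3,5}; S6={0,1}; S7={2,7}).
Every remaining set overlaps one of these, and no 5 of the listed sets are pairwise disjoint, so 4 is the maximum.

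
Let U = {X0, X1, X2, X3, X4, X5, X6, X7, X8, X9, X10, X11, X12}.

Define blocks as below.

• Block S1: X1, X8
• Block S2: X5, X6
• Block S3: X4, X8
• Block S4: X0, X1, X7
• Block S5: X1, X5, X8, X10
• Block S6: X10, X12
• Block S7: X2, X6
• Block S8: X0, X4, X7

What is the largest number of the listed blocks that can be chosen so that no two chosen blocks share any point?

S1, S2, S6, S8 are pairwise disjoint (S1={X1,X8}; S2={X5,X6}; S6={X10,X12}; S8={X0,X4,X7}).
Every remaining block overlaps one of these, and no 5 of the listed blocks are pairwise disjoint, so 4 is the maximum.

4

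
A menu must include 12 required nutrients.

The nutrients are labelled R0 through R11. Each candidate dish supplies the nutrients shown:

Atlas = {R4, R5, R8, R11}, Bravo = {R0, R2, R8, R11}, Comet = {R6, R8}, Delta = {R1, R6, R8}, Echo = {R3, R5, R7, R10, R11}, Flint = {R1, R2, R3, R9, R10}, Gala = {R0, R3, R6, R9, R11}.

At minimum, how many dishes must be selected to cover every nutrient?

4

Atlas and Echo and Flint and Gala together: Atlas ∪ Echo ∪ Flint ∪ Gala = {R0, R1, R2, R3, R4, R5, R6, R7, R8, R9, R10, R11} — every nutrient is covered.
Only Echo contains R7, so Echo is forced; the remaining 7 nutrients need at least 3 more dishes (each remaining dish adds at most 3) — so at least 4 dishes are needed, and 4 is optimal.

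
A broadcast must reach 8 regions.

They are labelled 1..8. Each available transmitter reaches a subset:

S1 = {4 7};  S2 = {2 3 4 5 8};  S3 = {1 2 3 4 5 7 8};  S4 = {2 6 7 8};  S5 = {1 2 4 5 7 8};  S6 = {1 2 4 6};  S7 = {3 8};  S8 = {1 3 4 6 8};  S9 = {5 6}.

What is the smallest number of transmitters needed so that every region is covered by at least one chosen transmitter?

S5 and S8 together: S5 ∪ S8 = {1, 2, 3, 4, 5, 6, 7, 8} — every region is covered.
No single transmitter has all 8 regions (the largest, S3, has 7), so 2 is optimal.

2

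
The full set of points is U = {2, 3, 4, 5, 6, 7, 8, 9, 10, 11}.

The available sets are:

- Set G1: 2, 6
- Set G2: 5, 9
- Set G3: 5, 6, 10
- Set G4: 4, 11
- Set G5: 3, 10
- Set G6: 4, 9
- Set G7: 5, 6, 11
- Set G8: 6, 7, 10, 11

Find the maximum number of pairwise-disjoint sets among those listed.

G1, G2, G4, G5 are pairwise disjoint (G1={2,6}; G2={5,9}; G4={4,11}; G5={3,10}).
Every remaining set overlaps one of these, and no 5 of the listed sets are pairwise disjoint, so 4 is the maximum.

4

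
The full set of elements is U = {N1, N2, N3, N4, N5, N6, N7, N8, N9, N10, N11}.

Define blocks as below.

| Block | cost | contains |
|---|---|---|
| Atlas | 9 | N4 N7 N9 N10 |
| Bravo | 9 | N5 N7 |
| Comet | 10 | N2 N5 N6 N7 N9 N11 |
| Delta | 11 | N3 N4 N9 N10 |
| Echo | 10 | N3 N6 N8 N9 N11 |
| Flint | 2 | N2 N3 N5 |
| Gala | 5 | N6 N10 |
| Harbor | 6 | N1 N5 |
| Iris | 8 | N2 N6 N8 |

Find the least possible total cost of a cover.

27

Atlas, Echo, Flint, Harbor together cover every element (Atlas ∪ Echo ∪ Flint ∪ Harbor = {N1, N2, N3, N4, N5, N6, N7, N8, N9, N10, N11}); total cost 9 + 10 + 2 + 6 = 27.
No covering selection has total cost below 27.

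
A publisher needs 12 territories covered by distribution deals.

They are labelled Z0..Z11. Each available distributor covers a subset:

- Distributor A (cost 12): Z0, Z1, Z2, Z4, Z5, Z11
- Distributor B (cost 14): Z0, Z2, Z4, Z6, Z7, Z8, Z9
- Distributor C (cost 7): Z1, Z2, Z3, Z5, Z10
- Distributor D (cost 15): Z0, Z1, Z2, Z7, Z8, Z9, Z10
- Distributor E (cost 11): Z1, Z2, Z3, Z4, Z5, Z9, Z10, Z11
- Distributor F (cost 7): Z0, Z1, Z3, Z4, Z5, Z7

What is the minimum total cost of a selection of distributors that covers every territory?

B, E together cover every territory (B ∪ E = {Z0, Z1, Z2, Z3, Z4, Z5, Z6, Z7, Z8, Z9, Z10, Z11}); total cost 14 + 11 = 25.
The greedy pick F, E, B costs 32; no covering selection beats 25.

25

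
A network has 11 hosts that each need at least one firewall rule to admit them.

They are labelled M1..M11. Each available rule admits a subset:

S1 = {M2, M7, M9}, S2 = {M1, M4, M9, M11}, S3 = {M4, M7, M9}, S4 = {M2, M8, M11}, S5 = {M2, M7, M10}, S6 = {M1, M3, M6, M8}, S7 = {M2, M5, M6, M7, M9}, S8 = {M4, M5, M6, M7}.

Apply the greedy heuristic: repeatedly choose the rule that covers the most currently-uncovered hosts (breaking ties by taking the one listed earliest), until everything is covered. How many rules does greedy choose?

4

Greedy: pick S7 (covers 5 new) → pick S2 (covers 3 new) → pick S6 (covers 2 new) → pick S5 (covers 1 new). Total picks: 4.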